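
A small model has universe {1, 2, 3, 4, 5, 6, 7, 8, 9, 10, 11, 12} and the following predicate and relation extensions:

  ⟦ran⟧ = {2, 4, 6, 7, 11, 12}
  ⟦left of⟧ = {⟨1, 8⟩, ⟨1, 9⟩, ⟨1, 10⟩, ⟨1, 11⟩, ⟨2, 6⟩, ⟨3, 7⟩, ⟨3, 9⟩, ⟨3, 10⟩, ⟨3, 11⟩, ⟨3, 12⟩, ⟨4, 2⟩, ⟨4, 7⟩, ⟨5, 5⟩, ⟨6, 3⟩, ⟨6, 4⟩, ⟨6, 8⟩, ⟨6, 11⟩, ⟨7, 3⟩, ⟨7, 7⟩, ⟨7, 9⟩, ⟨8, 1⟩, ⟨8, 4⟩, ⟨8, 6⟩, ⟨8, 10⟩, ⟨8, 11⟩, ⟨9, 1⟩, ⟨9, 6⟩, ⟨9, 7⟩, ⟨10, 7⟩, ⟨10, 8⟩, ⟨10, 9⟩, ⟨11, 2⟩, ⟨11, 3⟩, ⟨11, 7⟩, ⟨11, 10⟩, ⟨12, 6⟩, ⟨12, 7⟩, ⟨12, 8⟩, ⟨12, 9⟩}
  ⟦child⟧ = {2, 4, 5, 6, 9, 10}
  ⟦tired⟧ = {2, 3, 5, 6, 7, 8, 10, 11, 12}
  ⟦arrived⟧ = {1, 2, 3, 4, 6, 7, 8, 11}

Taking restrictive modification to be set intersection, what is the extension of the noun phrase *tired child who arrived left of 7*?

{}

⟦who arrived⟧ = ⟦arrived⟧ = {1, 2, 3, 4, 6, 7, 8, 11}
⟦left of 7⟧ = {x : ⟨x, 7⟩ ∈ ⟦left of⟧} = {3, 4, 7, 9, 10, 11, 12}
⟦child⟧ = {2, 4, 5, 6, 9, 10}
… ∩ ⟦who arrived⟧ = {2, 4, 5, 6, 9, 10} ∩ {1, 2, 3, 4, 6, 7, 8, 11} = {2, 4, 6}
… ∩ ⟦left of 7⟧ = {2, 4, 6} ∩ {3, 4, 7, 9, 10, 11, 12} = {4}
… ∩ ⟦tired⟧ = {4} ∩ {2, 3, 5, 6, 7, 8, 10, 11, 12} = ∅
So ⟦tired child who arrived left of 7⟧ = {}.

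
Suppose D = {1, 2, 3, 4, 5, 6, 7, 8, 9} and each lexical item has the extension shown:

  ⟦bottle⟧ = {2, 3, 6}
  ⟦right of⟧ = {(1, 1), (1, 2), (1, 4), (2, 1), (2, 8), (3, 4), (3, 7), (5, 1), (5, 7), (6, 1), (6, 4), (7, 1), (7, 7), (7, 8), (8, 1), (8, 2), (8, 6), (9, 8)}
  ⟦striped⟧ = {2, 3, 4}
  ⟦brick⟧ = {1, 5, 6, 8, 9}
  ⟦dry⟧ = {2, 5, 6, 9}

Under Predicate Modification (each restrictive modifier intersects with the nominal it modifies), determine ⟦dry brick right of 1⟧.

⟦right of 1⟧ = {x : ⟨x, 1⟩ ∈ ⟦right of⟧} = {1, 2, 5, 6, 7, 8}
⟦brick⟧ = {1, 5, 6, 8, 9}
… ∩ ⟦right of 1⟧ = {1, 5, 6, 8, 9} ∩ {1, 2, 5, 6, 7, 8} = {1, 5, 6, 8}
… ∩ ⟦dry⟧ = {1, 5, 6, 8} ∩ {2, 5, 6, 9} = {5, 6}
So ⟦dry brick right of 1⟧ = {5, 6}.

{5, 6}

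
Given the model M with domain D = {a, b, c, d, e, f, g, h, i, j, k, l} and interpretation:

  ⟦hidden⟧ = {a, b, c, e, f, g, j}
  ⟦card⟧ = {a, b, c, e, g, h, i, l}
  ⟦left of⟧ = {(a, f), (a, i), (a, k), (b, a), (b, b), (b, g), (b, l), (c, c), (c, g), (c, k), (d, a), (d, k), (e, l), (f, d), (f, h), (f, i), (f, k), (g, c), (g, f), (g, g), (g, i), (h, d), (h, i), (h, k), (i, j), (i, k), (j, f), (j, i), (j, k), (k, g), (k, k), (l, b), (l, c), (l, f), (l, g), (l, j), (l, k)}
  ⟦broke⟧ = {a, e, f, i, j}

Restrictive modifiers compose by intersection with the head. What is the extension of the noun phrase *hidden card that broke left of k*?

{a}

⟦that broke⟧ = ⟦broke⟧ = {a, e, f, i, j}
⟦left of k⟧ = {x : ⟨x, k⟩ ∈ ⟦left of⟧} = {a, c, d, f, h, i, j, k, l}
⟦card⟧ = {a, b, c, e, g, h, i, l}
… ∩ ⟦that broke⟧ = {a, b, c, e, g, h, i, l} ∩ {a, e, f, i, j} = {a, e, i}
… ∩ ⟦left of k⟧ = {a, e, i} ∩ {a, c, d, f, h, i, j, k, l} = {a, i}
… ∩ ⟦hidden⟧ = {a, i} ∩ {a, b, c, e, f, g, j} = {a}
So ⟦hidden card that broke left of k⟧ = {a}.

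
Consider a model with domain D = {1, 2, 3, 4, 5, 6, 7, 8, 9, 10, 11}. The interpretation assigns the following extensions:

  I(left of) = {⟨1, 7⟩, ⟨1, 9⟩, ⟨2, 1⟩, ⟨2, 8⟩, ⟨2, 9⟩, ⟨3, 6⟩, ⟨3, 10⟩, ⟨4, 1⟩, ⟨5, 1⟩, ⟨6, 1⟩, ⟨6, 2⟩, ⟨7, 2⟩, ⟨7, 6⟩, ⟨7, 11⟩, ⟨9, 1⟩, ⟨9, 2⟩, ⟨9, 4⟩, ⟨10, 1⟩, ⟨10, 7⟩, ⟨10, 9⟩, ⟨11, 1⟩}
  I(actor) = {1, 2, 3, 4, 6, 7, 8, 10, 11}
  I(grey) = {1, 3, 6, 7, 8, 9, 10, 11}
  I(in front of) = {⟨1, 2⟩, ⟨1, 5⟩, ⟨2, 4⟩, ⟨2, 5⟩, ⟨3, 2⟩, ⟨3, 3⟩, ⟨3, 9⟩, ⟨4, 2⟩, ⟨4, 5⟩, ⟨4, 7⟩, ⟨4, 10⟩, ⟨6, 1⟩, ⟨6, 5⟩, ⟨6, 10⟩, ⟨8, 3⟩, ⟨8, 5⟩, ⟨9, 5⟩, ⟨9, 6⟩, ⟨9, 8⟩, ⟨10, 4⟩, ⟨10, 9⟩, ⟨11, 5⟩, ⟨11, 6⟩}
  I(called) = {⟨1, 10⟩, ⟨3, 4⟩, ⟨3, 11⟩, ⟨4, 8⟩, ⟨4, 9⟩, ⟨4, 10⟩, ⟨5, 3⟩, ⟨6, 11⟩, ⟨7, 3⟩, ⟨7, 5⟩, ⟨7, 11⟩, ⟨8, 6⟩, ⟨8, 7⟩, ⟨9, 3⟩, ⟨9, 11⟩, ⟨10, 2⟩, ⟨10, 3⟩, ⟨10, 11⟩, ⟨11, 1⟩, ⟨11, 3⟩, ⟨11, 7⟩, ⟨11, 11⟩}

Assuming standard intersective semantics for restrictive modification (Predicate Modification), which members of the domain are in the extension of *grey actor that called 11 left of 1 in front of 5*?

{6, 11}

⟦that called 11⟧ = {x : ⟨x, 11⟩ ∈ ⟦called⟧} = {3, 6, 7, 9, 10, 11}
⟦left of 1⟧ = {x : ⟨x, 1⟩ ∈ ⟦left of⟧} = {2, 4, 5, 6, 9, 10, 11}
⟦in front of 5⟧ = {x : ⟨x, 5⟩ ∈ ⟦in front of⟧} = {1, 2, 4, 6, 8, 9, 11}
⟦actor⟧ = {1, 2, 3, 4, 6, 7, 8, 10, 11}
… ∩ ⟦that called 11⟧ = {1, 2, 3, 4, 6, 7, 8, 10, 11} ∩ {3, 6, 7, 9, 10, 11} = {3, 6, 7, 10, 11}
… ∩ ⟦left of 1⟧ = {3, 6, 7, 10, 11} ∩ {2, 4, 5, 6, 9, 10, 11} = {6, 10, 11}
… ∩ ⟦in front of 5⟧ = {6, 10, 11} ∩ {1, 2, 4, 6, 8, 9, 11} = {6, 11}
… ∩ ⟦grey⟧ = {6, 11} ∩ {1, 3, 6, 7, 8, 9, 10, 11} = {6, 11}
So ⟦grey actor that called 11 left of 1 in front of 5⟧ = {6, 11}.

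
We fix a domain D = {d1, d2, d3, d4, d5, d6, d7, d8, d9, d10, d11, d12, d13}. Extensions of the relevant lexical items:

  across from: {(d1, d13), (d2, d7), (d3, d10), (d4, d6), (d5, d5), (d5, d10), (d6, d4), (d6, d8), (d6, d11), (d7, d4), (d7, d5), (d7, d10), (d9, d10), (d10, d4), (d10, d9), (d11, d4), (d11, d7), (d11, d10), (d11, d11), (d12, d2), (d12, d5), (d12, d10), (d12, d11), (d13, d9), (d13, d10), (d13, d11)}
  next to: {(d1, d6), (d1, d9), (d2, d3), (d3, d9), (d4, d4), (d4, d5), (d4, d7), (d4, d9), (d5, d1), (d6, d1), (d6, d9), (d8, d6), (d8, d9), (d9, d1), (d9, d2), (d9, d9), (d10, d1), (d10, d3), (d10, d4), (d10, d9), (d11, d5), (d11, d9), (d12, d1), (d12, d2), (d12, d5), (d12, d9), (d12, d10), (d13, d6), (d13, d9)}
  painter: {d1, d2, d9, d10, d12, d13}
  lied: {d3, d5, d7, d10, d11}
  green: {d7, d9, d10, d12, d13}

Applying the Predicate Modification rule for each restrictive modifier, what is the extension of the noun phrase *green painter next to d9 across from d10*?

⟦next to d9⟧ = {x : ⟨x, d9⟩ ∈ ⟦next to⟧} = {d1, d3, d4, d6, d8, d9, d10, d11, d12, d13}
⟦across from d10⟧ = {x : ⟨x, d10⟩ ∈ ⟦across from⟧} = {d3, d5, d7, d9, d11, d12, d13}
⟦painter⟧ = {d1, d2, d9, d10, d12, d13}
… ∩ ⟦next to d9⟧ = {d1, d2, d9, d10, d12, d13} ∩ {d1, d3, d4, d6, d8, d9, d10, d11, d12, d13} = {d1, d9, d10, d12, d13}
… ∩ ⟦across from d10⟧ = {d1, d9, d10, d12, d13} ∩ {d3, d5, d7, d9, d11, d12, d13} = {d9, d12, d13}
… ∩ ⟦green⟧ = {d9, d12, d13} ∩ {d7, d9, d10, d12, d13} = {d9, d12, d13}
So ⟦green painter next to d9 across from d10⟧ = {d9, d12, d13}.

{d9, d12, d13}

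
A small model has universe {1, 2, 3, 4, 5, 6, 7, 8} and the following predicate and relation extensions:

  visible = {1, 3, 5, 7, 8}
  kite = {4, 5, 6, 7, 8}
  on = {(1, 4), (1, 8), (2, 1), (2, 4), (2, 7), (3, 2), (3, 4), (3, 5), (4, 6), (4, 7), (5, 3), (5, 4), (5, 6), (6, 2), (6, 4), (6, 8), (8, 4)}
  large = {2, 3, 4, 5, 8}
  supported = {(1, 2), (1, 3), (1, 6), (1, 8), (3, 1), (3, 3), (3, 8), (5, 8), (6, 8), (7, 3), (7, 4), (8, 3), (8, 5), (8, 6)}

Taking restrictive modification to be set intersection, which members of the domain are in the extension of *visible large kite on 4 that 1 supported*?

⟦on 4⟧ = {x : ⟨x, 4⟩ ∈ ⟦on⟧} = {1, 2, 3, 5, 6, 8}
⟦that 1 supported⟧ = {x : ⟨1, x⟩ ∈ ⟦supported⟧} = {2, 3, 6, 8}
⟦kite⟧ = {4, 5, 6, 7, 8}
… ∩ ⟦on 4⟧ = {4, 5, 6, 7, 8} ∩ {1, 2, 3, 5, 6, 8} = {5, 6, 8}
… ∩ ⟦that 1 supported⟧ = {5, 6, 8} ∩ {2, 3, 6, 8} = {6, 8}
… ∩ ⟦visible⟧ = {6, 8} ∩ {1, 3, 5, 7, 8} = {8}
… ∩ ⟦large⟧ = {8} ∩ {2, 3, 4, 5, 8} = {8}
So ⟦visible large kite on 4 that 1 supported⟧ = {8}.

{8}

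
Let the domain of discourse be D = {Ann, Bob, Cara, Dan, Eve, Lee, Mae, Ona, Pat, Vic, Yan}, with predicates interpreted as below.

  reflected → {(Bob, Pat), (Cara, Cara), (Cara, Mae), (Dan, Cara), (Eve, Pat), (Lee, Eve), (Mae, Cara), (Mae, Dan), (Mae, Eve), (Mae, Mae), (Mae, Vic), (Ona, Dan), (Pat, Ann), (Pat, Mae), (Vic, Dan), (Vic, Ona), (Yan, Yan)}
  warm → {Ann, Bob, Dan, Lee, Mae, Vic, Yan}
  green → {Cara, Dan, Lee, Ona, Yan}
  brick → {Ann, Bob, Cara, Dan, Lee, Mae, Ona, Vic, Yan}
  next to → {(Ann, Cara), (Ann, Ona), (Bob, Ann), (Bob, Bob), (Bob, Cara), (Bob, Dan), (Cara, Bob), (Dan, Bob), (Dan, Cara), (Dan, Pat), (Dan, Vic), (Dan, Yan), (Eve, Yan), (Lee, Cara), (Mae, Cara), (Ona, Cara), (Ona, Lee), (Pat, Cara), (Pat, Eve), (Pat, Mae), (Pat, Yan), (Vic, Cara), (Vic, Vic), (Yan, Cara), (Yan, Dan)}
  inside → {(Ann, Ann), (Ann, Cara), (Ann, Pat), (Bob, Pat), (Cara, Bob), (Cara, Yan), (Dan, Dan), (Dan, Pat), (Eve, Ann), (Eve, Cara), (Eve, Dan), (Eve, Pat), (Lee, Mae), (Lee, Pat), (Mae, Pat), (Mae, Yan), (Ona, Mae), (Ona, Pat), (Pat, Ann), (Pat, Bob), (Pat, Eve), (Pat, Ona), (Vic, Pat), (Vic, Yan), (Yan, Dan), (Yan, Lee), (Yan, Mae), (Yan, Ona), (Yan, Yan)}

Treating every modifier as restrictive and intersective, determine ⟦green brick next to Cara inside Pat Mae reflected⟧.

⟦next to Cara⟧ = {x : ⟨x, Cara⟩ ∈ ⟦next to⟧} = {Ann, Bob, Dan, Lee, Mae, Ona, Pat, Vic, Yan}
⟦inside Pat⟧ = {x : ⟨x, Pat⟩ ∈ ⟦inside⟧} = {Ann, Bob, Dan, Eve, Lee, Mae, Ona, Vic}
⟦Mae reflected⟧ = {x : ⟨Mae, x⟩ ∈ ⟦reflected⟧} = {Cara, Dan, Eve, Mae, Vic}
⟦brick⟧ = {Ann, Bob, Cara, Dan, Lee, Mae, Ona, Vic, Yan}
… ∩ ⟦next to Cara⟧ = {Ann, Bob, Cara, Dan, Lee, Mae, Ona, Vic, Yan} ∩ {Ann, Bob, Dan, Lee, Mae, Ona, Pat, Vic, Yan} = {Ann, Bob, Dan, Lee, Mae, Ona, Vic, Yan}
… ∩ ⟦inside Pat⟧ = {Ann, Bob, Dan, Lee, Mae, Ona, Vic, Yan} ∩ {Ann, Bob, Dan, Eve, Lee, Mae, Ona, Vic} = {Ann, Bob, Dan, Lee, Mae, Ona, Vic}
… ∩ ⟦Mae reflected⟧ = {Ann, Bob, Dan, Lee, Mae, Ona, Vic} ∩ {Cara, Dan, Eve, Mae, Vic} = {Dan, Mae, Vic}
… ∩ ⟦green⟧ = {Dan, Mae, Vic} ∩ {Cara, Dan, Lee, Ona, Yan} = {Dan}
So ⟦green brick next to Cara inside Pat Mae reflected⟧ = {Dan}.

{Dan}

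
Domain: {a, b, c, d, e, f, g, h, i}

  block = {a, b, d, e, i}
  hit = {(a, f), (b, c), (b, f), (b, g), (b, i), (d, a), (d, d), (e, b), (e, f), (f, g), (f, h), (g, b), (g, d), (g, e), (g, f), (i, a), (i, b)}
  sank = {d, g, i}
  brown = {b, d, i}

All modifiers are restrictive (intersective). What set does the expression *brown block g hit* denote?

⟦g hit⟧ = {x : ⟨g, x⟩ ∈ ⟦hit⟧} = {b, d, e, f}
⟦block⟧ = {a, b, d, e, i}
… ∩ ⟦g hit⟧ = {a, b, d, e, i} ∩ {b, d, e, f} = {b, d, e}
… ∩ ⟦brown⟧ = {b, d, e} ∩ {b, d, i} = {b, d}
So ⟦brown block g hit⟧ = {b, d}.

{b, d}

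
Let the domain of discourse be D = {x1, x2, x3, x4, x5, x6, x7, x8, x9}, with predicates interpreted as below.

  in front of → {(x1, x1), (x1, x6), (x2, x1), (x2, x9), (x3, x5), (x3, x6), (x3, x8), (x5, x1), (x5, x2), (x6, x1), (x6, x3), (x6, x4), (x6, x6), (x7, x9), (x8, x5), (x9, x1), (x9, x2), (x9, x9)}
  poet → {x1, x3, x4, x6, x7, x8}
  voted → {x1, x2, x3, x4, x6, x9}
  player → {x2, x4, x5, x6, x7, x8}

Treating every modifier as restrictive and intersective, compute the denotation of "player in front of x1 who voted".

⟦in front of x1⟧ = {x : ⟨x, x1⟩ ∈ ⟦in front of⟧} = {x1, x2, x5, x6, x9}
⟦who voted⟧ = ⟦voted⟧ = {x1, x2, x3, x4, x6, x9}
⟦player⟧ = {x2, x4, x5, x6, x7, x8}
… ∩ ⟦in front of x1⟧ = {x2, x4, x5, x6, x7, x8} ∩ {x1, x2, x5, x6, x9} = {x2, x5, x6}
… ∩ ⟦who voted⟧ = {x2, x5, x6} ∩ {x1, x2, x3, x4, x6, x9} = {x2, x6}
So ⟦player in front of x1 who voted⟧ = {x2, x6}.

{x2, x6}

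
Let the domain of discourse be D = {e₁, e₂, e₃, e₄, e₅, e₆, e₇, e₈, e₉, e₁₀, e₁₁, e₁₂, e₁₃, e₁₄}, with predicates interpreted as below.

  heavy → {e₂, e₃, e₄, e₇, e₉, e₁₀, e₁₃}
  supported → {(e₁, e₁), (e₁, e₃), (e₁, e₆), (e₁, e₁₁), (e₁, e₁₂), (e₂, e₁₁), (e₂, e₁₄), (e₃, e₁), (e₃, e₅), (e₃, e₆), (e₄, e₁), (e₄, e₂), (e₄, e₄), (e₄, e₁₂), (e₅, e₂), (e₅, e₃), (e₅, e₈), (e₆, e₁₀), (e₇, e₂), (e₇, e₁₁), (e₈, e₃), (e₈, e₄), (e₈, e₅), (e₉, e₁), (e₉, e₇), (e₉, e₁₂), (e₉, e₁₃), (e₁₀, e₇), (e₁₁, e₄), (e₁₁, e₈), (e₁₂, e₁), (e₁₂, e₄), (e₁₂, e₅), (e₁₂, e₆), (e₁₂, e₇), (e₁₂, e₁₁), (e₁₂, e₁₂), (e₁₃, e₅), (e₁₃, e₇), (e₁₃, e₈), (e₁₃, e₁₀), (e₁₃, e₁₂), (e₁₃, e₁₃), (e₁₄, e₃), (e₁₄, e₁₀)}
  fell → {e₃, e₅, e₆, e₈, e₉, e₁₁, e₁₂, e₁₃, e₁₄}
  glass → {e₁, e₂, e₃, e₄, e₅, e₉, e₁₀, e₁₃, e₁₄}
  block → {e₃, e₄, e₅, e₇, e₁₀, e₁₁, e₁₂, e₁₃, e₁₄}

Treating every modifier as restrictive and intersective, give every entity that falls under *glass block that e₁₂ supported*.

{e₄, e₅}

⟦that e₁₂ supported⟧ = {x : ⟨e₁₂, x⟩ ∈ ⟦supported⟧} = {e₁, e₄, e₅, e₆, e₇, e₁₁, e₁₂}
⟦block⟧ = {e₃, e₄, e₅, e₇, e₁₀, e₁₁, e₁₂, e₁₃, e₁₄}
… ∩ ⟦that e₁₂ supported⟧ = {e₃, e₄, e₅, e₇, e₁₀, e₁₁, e₁₂, e₁₃, e₁₄} ∩ {e₁, e₄, e₅, e₆, e₇, e₁₁, e₁₂} = {e₄, e₅, e₇, e₁₁, e₁₂}
… ∩ ⟦glass⟧ = {e₄, e₅, e₇, e₁₁, e₁₂} ∩ {e₁, e₂, e₃, e₄, e₅, e₉, e₁₀, e₁₃, e₁₄} = {e₄, e₅}
So ⟦glass block that e₁₂ supported⟧ = {e₄, e₅}.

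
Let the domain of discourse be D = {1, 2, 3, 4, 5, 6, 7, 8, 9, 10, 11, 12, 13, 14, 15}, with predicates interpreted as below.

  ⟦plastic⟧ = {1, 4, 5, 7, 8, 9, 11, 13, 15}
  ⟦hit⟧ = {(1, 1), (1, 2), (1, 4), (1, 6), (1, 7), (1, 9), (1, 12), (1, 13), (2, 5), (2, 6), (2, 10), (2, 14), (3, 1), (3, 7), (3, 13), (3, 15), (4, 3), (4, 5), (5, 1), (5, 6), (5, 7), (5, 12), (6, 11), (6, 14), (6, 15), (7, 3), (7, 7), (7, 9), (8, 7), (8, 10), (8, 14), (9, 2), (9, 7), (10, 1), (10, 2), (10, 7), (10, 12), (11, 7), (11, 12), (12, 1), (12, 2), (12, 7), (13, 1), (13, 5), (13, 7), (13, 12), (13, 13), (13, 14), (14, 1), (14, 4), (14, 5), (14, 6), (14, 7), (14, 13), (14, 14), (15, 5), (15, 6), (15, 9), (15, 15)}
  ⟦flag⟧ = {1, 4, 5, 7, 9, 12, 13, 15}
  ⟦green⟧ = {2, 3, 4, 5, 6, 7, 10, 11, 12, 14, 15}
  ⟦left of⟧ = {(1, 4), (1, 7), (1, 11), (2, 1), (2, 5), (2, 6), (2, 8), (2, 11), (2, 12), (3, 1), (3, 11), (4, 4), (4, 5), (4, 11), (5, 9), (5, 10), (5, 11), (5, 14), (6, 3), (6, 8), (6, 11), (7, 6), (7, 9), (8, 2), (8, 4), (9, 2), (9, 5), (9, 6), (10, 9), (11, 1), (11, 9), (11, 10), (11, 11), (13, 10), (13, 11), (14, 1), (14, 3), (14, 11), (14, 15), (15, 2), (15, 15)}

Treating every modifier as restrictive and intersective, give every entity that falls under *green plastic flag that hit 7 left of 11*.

⟦that hit 7⟧ = {x : ⟨x, 7⟩ ∈ ⟦hit⟧} = {1, 3, 5, 7, 8, 9, 10, 11, 12, 13, 14}
⟦left of 11⟧ = {x : ⟨x, 11⟩ ∈ ⟦left of⟧} = {1, 2, 3, 4, 5, 6, 11, 13, 14}
⟦flag⟧ = {1, 4, 5, 7, 9, 12, 13, 15}
… ∩ ⟦that hit 7⟧ = {1, 4, 5, 7, 9, 12, 13, 15} ∩ {1, 3, 5, 7, 8, 9, 10, 11, 12, 13, 14} = {1, 5, 7, 9, 12, 13}
… ∩ ⟦left of 11⟧ = {1, 5, 7, 9, 12, 13} ∩ {1, 2, 3, 4, 5, 6, 11, 13, 14} = {1, 5, 13}
… ∩ ⟦green⟧ = {1, 5, 13} ∩ {2, 3, 4, 5, 6, 7, 10, 11, 12, 14, 15} = {5}
… ∩ ⟦plastic⟧ = {5} ∩ {1, 4, 5, 7, 8, 9, 11, 13, 15} = {5}
So ⟦green plastic flag that hit 7 left of 11⟧ = {5}.

{5}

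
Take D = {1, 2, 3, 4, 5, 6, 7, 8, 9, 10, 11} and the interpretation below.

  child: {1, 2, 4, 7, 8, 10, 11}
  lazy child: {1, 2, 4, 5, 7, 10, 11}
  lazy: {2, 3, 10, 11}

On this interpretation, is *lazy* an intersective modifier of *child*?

no

⟦lazy⟧ ∩ ⟦child⟧ = {2, 3, 10, 11} ∩ {1, 2, 4, 7, 8, 10, 11} = {2, 10, 11}
Observed ⟦lazy child⟧ = {1, 2, 4, 5, 7, 10, 11}.
These differ, so the modifier is not intersective in this model.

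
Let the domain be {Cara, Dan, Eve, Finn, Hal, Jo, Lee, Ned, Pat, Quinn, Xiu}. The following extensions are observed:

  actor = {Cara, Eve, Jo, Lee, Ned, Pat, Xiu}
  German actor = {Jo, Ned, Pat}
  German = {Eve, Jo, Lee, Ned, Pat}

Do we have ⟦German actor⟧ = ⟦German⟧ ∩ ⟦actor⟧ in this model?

no

⟦German⟧ ∩ ⟦actor⟧ = {Eve, Jo, Lee, Ned, Pat} ∩ {Cara, Eve, Jo, Lee, Ned, Pat, Xiu} = {Eve, Jo, Lee, Ned, Pat}
Observed ⟦German actor⟧ = {Jo, Ned, Pat}.
These differ, so the modifier is not intersective in this model.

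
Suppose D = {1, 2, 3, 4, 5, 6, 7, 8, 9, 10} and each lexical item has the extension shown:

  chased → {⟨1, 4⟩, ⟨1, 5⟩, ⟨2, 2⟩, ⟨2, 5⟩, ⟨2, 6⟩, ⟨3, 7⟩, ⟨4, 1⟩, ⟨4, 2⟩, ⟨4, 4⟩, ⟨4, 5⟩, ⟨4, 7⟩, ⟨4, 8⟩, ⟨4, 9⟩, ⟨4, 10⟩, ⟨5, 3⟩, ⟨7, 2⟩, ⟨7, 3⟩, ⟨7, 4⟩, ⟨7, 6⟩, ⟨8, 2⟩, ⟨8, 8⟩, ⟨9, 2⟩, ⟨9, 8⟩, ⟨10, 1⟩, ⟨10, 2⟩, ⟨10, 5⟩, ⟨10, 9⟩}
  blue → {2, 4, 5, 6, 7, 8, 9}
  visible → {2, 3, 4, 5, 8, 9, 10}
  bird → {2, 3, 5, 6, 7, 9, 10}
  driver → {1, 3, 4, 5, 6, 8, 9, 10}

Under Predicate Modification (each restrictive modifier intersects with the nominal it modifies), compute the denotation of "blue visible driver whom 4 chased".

{4, 5, 8, 9}

⟦whom 4 chased⟧ = {x : ⟨4, x⟩ ∈ ⟦chased⟧} = {1, 2, 4, 5, 7, 8, 9, 10}
⟦driver⟧ = {1, 3, 4, 5, 6, 8, 9, 10}
… ∩ ⟦whom 4 chased⟧ = {1, 3, 4, 5, 6, 8, 9, 10} ∩ {1, 2, 4, 5, 7, 8, 9, 10} = {1, 4, 5, 8, 9, 10}
… ∩ ⟦blue⟧ = {1, 4, 5, 8, 9, 10} ∩ {2, 4, 5, 6, 7, 8, 9} = {4, 5, 8, 9}
… ∩ ⟦visible⟧ = {4, 5, 8, 9} ∩ {2, 3, 4, 5, 8, 9, 10} = {4, 5, 8, 9}
So ⟦blue visible driver whom 4 chased⟧ = {4, 5, 8, 9}.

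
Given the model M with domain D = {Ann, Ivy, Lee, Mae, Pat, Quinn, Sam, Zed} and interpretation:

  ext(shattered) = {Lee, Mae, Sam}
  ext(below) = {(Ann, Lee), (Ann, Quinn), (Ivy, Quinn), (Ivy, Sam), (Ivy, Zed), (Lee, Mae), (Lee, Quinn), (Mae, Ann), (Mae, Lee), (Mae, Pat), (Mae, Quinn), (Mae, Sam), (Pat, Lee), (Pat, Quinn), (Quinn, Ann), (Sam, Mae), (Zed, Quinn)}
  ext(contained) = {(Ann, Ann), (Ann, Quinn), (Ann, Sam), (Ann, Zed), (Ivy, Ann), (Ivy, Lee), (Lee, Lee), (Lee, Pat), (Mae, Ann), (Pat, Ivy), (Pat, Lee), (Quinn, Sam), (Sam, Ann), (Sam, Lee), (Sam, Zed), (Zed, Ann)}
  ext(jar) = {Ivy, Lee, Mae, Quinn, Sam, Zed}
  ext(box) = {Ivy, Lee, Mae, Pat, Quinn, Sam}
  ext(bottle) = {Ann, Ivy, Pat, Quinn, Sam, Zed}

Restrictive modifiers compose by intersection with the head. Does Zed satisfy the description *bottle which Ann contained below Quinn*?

yes

⟦which Ann contained⟧ = {x : ⟨Ann, x⟩ ∈ ⟦contained⟧} = {Ann, Quinn, Sam, Zed}
⟦below Quinn⟧ = {x : ⟨x, Quinn⟩ ∈ ⟦below⟧} = {Ann, Ivy, Lee, Mae, Pat, Zed}
⟦bottle⟧ = {Ann, Ivy, Pat, Quinn, Sam, Zed}
… ∩ ⟦which Ann contained⟧ = {Ann, Ivy, Pat, Quinn, Sam, Zed} ∩ {Ann, Quinn, Sam, Zed} = {Ann, Quinn, Sam, Zed}
… ∩ ⟦below Quinn⟧ = {Ann, Quinn, Sam, Zed} ∩ {Ann, Ivy, Lee, Mae, Pat, Zed} = {Ann, Zed}
⟦bottle which Ann contained below Quinn⟧ = {Ann, Zed}; Zed ∈ this set.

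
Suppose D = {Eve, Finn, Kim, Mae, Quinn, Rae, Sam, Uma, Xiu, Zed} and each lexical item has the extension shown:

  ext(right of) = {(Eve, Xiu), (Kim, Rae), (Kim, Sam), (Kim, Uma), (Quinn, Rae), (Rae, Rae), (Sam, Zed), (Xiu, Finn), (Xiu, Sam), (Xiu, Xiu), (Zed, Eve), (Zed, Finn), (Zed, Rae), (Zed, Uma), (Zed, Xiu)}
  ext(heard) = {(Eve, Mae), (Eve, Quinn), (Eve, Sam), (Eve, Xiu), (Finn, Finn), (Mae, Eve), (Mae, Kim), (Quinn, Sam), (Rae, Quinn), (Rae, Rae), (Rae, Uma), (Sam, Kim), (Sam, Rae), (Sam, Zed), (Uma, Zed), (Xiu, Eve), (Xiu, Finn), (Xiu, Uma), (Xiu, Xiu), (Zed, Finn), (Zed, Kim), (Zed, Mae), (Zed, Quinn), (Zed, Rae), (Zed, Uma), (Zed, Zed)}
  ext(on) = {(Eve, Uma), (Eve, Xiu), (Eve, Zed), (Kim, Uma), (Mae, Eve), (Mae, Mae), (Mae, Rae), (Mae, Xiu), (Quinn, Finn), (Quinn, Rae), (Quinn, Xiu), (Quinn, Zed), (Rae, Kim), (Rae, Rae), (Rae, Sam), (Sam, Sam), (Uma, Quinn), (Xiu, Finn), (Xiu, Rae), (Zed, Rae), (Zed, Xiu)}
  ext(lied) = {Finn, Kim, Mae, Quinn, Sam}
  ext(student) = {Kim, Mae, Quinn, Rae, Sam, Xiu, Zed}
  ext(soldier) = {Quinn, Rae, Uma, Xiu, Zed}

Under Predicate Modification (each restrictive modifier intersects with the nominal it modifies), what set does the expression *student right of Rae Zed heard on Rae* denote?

{Quinn, Rae, Zed}

⟦right of Rae⟧ = {x : ⟨x, Rae⟩ ∈ ⟦right of⟧} = {Kim, Quinn, Rae, Zed}
⟦Zed heard⟧ = {x : ⟨Zed, x⟩ ∈ ⟦heard⟧} = {Finn, Kim, Mae, Quinn, Rae, Uma, Zed}
⟦on Rae⟧ = {x : ⟨x, Rae⟩ ∈ ⟦on⟧} = {Mae, Quinn, Rae, Xiu, Zed}
⟦student⟧ = {Kim, Mae, Quinn, Rae, Sam, Xiu, Zed}
… ∩ ⟦right of Rae⟧ = {Kim, Mae, Quinn, Rae, Sam, Xiu, Zed} ∩ {Kim, Quinn, Rae, Zed} = {Kim, Quinn, Rae, Zed}
… ∩ ⟦Zed heard⟧ = {Kim, Quinn, Rae, Zed} ∩ {Finn, Kim, Mae, Quinn, Rae, Uma, Zed} = {Kim, Quinn, Rae, Zed}
… ∩ ⟦on Rae⟧ = {Kim, Quinn, Rae, Zed} ∩ {Mae, Quinn, Rae, Xiu, Zed} = {Quinn, Rae, Zed}
So ⟦student right of Rae Zed heard on Rae⟧ = {Quinn, Rae, Zed}.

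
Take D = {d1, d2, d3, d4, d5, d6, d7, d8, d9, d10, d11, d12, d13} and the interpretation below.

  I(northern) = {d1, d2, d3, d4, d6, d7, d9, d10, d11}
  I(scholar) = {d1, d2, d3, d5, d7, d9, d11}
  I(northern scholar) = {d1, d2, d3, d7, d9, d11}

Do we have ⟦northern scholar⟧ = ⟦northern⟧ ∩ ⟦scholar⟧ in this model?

⟦northern⟧ ∩ ⟦scholar⟧ = {d1, d2, d3, d4, d6, d7, d9, d10, d11} ∩ {d1, d2, d3, d5, d7, d9, d11} = {d1, d2, d3, d7, d9, d11}
Observed ⟦northern scholar⟧ = {d1, d2, d3, d7, d9, d11}.
These coincide, so the modifier is intersective here.

yes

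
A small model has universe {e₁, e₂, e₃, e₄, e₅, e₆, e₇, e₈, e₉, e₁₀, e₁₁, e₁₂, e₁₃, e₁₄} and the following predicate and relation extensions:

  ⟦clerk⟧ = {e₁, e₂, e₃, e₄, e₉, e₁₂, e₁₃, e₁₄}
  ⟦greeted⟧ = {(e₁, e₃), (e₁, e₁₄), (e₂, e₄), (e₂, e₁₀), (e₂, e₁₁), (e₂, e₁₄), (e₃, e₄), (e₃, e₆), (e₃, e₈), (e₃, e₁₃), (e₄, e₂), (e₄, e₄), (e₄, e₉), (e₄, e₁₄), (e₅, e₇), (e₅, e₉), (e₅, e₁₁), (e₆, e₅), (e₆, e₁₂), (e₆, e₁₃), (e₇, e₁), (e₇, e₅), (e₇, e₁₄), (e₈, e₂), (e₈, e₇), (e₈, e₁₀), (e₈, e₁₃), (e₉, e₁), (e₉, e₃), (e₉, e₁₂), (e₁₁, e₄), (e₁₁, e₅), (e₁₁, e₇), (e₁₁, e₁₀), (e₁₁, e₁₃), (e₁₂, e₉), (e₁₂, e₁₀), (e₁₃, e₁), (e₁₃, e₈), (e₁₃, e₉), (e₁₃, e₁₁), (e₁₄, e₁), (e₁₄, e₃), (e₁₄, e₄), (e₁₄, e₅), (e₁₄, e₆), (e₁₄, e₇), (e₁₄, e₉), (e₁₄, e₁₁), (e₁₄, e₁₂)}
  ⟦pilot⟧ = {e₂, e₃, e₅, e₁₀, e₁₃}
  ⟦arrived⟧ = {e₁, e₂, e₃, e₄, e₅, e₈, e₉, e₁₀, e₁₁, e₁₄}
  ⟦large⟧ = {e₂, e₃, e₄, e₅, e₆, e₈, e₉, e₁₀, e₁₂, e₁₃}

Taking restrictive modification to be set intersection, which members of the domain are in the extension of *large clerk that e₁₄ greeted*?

{e₃, e₄, e₉, e₁₂}

⟦that e₁₄ greeted⟧ = {x : ⟨e₁₄, x⟩ ∈ ⟦greeted⟧} = {e₁, e₃, e₄, e₅, e₆, e₇, e₉, e₁₁, e₁₂}
⟦clerk⟧ = {e₁, e₂, e₃, e₄, e₉, e₁₂, e₁₃, e₁₄}
… ∩ ⟦that e₁₄ greeted⟧ = {e₁, e₂, e₃, e₄, e₉, e₁₂, e₁₃, e₁₄} ∩ {e₁, e₃, e₄, e₅, e₆, e₇, e₉, e₁₁, e₁₂} = {e₁, e₃, e₄, e₉, e₁₂}
… ∩ ⟦large⟧ = {e₁, e₃, e₄, e₉, e₁₂} ∩ {e₂, e₃, e₄, e₅, e₆, e₈, e₉, e₁₀, e₁₂, e₁₃} = {e₃, e₄, e₉, e₁₂}
So ⟦large clerk that e₁₄ greeted⟧ = {e₃, e₄, e₉, e₁₂}.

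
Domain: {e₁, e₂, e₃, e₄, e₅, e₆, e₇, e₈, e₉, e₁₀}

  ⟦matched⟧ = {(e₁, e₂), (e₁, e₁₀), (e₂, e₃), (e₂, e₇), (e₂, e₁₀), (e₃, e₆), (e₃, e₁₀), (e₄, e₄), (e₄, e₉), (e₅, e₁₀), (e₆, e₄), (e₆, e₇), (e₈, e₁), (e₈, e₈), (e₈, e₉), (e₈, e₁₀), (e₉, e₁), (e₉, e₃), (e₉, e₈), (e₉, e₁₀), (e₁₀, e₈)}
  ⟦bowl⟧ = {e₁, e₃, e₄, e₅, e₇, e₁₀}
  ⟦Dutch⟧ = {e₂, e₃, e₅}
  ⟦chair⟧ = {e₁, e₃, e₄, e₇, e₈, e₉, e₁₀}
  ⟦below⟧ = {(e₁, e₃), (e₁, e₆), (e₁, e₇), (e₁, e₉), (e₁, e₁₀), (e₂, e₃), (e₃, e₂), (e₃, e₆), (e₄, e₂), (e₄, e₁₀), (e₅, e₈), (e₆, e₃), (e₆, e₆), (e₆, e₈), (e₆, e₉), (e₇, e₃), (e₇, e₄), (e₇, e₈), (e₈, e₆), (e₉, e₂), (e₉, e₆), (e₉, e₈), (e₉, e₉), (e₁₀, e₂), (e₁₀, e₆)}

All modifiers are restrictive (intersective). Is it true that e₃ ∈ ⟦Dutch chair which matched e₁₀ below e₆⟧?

yes

⟦which matched e₁₀⟧ = {x : ⟨x, e₁₀⟩ ∈ ⟦matched⟧} = {e₁, e₂, e₃, e₅, e₈, e₉}
⟦below e₆⟧ = {x : ⟨x, e₆⟩ ∈ ⟦below⟧} = {e₁, e₃, e₆, e₈, e₉, e₁₀}
⟦chair⟧ = {e₁, e₃, e₄, e₇, e₈, e₉, e₁₀}
… ∩ ⟦which matched e₁₀⟧ = {e₁, e₃, e₄, e₇, e₈, e₉, e₁₀} ∩ {e₁, e₂, e₃, e₅, e₈, e₉} = {e₁, e₃, e₈, e₉}
… ∩ ⟦below e₆⟧ = {e₁, e₃, e₈, e₉} ∩ {e₁, e₃, e₆, e₈, e₉, e₁₀} = {e₁, e₃, e₈, e₉}
… ∩ ⟦Dutch⟧ = {e₁, e₃, e₈, e₉} ∩ {e₂, e₃, e₅} = {e₃}
⟦Dutch chair which matched e₁₀ below e₆⟧ = {e₃}; e₃ ∈ this set.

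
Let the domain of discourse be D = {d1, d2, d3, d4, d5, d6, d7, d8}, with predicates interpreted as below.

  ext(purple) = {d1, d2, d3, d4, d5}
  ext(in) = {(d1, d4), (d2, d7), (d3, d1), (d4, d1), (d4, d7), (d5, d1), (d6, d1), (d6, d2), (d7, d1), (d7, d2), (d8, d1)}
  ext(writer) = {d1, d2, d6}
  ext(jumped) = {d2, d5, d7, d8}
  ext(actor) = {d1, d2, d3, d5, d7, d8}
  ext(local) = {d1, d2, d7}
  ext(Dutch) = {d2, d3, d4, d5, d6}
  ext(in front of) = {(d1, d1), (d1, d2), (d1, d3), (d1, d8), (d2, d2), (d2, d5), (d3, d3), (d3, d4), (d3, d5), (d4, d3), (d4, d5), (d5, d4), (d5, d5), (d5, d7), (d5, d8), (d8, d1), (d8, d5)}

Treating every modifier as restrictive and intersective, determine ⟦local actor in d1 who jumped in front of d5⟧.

⟦in d1⟧ = {x : ⟨x, d1⟩ ∈ ⟦in⟧} = {d3, d4, d5, d6, d7, d8}
⟦who jumped⟧ = ⟦jumped⟧ = {d2, d5, d7, d8}
⟦in front of d5⟧ = {x : ⟨x, d5⟩ ∈ ⟦in front of⟧} = {d2, d3, d4, d5, d8}
⟦actor⟧ = {d1, d2, d3, d5, d7, d8}
… ∩ ⟦in d1⟧ = {d1, d2, d3, d5, d7, d8} ∩ {d3, d4, d5, d6, d7, d8} = {d3, d5, d7, d8}
… ∩ ⟦who jumped⟧ = {d3, d5, d7, d8} ∩ {d2, d5, d7, d8} = {d5, d7, d8}
… ∩ ⟦in front of d5⟧ = {d5, d7, d8} ∩ {d2, d3, d4, d5, d8} = {d5, d8}
… ∩ ⟦local⟧ = {d5, d8} ∩ {d1, d2, d7} = ∅
So ⟦local actor in d1 who jumped in front of d5⟧ = { }.

{ }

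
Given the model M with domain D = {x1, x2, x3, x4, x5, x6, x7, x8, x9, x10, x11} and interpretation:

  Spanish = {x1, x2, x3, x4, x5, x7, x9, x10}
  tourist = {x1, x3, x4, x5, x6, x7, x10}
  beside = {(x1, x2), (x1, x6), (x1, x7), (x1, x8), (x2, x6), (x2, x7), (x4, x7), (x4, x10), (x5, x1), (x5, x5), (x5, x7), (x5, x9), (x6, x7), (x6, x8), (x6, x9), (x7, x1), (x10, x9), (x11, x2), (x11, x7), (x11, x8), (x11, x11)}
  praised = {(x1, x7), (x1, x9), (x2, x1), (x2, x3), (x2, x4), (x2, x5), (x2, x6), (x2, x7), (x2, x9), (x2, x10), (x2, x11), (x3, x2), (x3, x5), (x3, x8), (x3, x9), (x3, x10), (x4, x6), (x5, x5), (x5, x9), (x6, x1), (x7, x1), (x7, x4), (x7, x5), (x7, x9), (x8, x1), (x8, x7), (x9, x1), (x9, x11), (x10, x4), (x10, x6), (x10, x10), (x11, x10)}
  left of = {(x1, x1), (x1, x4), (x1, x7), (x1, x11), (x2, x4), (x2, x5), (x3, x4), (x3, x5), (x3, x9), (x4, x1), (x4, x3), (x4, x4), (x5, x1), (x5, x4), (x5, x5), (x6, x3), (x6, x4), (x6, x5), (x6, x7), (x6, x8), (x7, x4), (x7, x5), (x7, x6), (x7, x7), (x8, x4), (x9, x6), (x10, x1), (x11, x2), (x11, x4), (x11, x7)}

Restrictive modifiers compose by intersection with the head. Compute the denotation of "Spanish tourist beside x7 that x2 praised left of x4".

⟦beside x7⟧ = {x : ⟨x, x7⟩ ∈ ⟦beside⟧} = {x1, x2, x4, x5, x6, x11}
⟦that x2 praised⟧ = {x : ⟨x2, x⟩ ∈ ⟦praised⟧} = {x1, x3, x4, x5, x6, x7, x9, x10, x11}
⟦left of x4⟧ = {x : ⟨x, x4⟩ ∈ ⟦left of⟧} = {x1, x2, x3, x4, x5, x6, x7, x8, x11}
⟦tourist⟧ = {x1, x3, x4, x5, x6, x7, x10}
… ∩ ⟦beside x7⟧ = {x1, x3, x4, x5, x6, x7, x10} ∩ {x1, x2, x4, x5, x6, x11} = {x1, x4, x5, x6}
… ∩ ⟦that x2 praised⟧ = {x1, x4, x5, x6} ∩ {x1, x3, x4, x5, x6, x7, x9, x10, x11} = {x1, x4, x5, x6}
… ∩ ⟦left of x4⟧ = {x1, x4, x5, x6} ∩ {x1, x2, x3, x4, x5, x6, x7, x8, x11} = {x1, x4, x5, x6}
… ∩ ⟦Spanish⟧ = {x1, x4, x5, x6} ∩ {x1, x2, x3, x4, x5, x7, x9, x10} = {x1, x4, x5}
So ⟦Spanish tourist beside x7 that x2 praised left of x4⟧ = {x1, x4, x5}.

{x1, x4, x5}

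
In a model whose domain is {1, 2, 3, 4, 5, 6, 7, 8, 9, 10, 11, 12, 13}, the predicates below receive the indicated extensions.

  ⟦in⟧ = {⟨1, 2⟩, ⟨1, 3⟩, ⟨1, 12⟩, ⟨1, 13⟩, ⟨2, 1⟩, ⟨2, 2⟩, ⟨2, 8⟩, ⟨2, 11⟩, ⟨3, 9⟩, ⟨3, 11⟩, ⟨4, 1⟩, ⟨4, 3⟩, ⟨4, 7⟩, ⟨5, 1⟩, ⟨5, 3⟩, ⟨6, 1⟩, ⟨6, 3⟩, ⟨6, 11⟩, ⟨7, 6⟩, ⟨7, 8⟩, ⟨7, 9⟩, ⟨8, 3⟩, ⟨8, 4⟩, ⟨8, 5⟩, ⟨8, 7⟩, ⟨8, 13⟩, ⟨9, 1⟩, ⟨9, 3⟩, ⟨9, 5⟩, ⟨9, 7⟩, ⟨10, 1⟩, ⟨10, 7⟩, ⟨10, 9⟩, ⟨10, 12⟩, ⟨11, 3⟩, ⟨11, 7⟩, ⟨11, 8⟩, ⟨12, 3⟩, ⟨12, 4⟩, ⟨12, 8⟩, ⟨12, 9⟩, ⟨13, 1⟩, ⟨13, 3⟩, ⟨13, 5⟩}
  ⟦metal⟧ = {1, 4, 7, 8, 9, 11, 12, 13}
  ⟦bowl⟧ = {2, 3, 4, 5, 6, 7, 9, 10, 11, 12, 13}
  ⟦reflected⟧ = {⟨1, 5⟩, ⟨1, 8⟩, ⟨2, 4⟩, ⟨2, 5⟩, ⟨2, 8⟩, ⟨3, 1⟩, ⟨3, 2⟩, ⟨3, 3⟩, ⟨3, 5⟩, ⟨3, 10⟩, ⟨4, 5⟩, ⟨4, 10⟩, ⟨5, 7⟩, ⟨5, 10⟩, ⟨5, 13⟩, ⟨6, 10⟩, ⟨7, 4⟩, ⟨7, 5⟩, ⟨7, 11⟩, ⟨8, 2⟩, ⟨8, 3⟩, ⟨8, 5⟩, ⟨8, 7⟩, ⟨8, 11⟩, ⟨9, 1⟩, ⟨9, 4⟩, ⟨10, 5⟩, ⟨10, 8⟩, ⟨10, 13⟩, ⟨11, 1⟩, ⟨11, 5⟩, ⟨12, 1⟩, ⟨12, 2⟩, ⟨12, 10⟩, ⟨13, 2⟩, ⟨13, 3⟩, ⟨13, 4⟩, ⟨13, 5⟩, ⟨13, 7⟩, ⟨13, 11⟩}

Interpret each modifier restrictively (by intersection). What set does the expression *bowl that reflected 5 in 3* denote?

{4, 11, 13}

⟦that reflected 5⟧ = {x : ⟨x, 5⟩ ∈ ⟦reflected⟧} = {1, 2, 3, 4, 7, 8, 10, 11, 13}
⟦in 3⟧ = {x : ⟨x, 3⟩ ∈ ⟦in⟧} = {1, 4, 5, 6, 8, 9, 11, 12, 13}
⟦bowl⟧ = {2, 3, 4, 5, 6, 7, 9, 10, 11, 12, 13}
… ∩ ⟦that reflected 5⟧ = {2, 3, 4, 5, 6, 7, 9, 10, 11, 12, 13} ∩ {1, 2, 3, 4, 7, 8, 10, 11, 13} = {2, 3, 4, 7, 10, 11, 13}
… ∩ ⟦in 3⟧ = {2, 3, 4, 7, 10, 11, 13} ∩ {1, 4, 5, 6, 8, 9, 11, 12, 13} = {4, 11, 13}
So ⟦bowl that reflected 5 in 3⟧ = {4, 11, 13}.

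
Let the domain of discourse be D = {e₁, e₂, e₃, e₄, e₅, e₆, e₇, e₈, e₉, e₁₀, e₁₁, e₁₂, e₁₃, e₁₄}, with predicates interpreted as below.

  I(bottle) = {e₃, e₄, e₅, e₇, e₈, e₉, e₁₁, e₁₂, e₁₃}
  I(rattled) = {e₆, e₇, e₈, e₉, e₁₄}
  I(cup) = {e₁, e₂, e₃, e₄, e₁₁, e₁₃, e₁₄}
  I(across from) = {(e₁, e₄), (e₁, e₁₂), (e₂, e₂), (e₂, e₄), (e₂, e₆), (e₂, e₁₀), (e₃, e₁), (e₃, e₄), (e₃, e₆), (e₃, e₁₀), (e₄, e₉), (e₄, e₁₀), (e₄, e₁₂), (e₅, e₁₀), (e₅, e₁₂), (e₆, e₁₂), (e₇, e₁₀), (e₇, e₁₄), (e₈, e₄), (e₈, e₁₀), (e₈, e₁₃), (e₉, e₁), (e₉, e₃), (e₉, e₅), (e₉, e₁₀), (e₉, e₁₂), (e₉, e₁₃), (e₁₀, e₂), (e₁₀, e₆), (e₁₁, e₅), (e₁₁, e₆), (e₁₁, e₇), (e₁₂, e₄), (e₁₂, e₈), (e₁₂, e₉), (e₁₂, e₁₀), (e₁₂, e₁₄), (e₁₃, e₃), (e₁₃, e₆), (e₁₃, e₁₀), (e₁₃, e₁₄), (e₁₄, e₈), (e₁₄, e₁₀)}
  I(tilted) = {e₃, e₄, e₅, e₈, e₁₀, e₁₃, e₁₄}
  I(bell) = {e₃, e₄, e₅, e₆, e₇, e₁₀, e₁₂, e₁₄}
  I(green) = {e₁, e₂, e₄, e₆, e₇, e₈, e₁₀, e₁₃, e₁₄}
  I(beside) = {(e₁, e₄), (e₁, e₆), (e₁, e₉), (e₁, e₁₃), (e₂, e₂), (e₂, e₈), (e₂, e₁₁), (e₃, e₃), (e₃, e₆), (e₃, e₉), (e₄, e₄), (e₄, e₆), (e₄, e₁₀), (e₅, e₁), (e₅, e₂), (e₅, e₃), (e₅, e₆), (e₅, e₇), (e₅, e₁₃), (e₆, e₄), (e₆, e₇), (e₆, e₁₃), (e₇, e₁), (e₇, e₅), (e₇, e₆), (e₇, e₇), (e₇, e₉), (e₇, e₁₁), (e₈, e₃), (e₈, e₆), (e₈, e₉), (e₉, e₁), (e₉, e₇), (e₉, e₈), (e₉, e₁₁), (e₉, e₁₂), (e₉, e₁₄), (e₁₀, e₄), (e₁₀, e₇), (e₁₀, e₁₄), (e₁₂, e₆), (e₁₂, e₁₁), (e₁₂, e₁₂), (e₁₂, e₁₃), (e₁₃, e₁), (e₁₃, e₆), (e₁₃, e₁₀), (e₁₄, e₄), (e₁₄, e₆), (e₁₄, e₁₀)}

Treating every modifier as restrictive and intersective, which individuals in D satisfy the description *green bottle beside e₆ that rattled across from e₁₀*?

⟦beside e₆⟧ = {x : ⟨x, e₆⟩ ∈ ⟦beside⟧} = {e₁, e₃, e₄, e₅, e₇, e₈, e₁₂, e₁₃, e₁₄}
⟦that rattled⟧ = ⟦rattled⟧ = {e₆, e₇, e₈, e₉, e₁₄}
⟦across from e₁₀⟧ = {x : ⟨x, e₁₀⟩ ∈ ⟦across from⟧} = {e₂, e₃, e₄, e₅, e₇, e₈, e₉, e₁₂, e₁₃, e₁₄}
⟦bottle⟧ = {e₃, e₄, e₅, e₇, e₈, e₉, e₁₁, e₁₂, e₁₃}
… ∩ ⟦beside e₆⟧ = {e₃, e₄, e₅, e₇, e₈, e₉, e₁₁, e₁₂, e₁₃} ∩ {e₁, e₃, e₄, e₅, e₇, e₈, e₁₂, e₁₃, e₁₄} = {e₃, e₄, e₅, e₇, e₈, e₁₂, e₁₃}
… ∩ ⟦that rattled⟧ = {e₃, e₄, e₅, e₇, e₈, e₁₂, e₁₃} ∩ {e₆, e₇, e₈, e₉, e₁₄} = {e₇, e₈}
… ∩ ⟦across from e₁₀⟧ = {e₇, e₈} ∩ {e₂, e₃, e₄, e₅, e₇, e₈, e₉, e₁₂, e₁₃, e₁₄} = {e₇, e₈}
… ∩ ⟦green⟧ = {e₇, e₈} ∩ {e₁, e₂, e₄, e₆, e₇, e₈, e₁₀, e₁₃, e₁₄} = {e₇, e₈}
So ⟦green bottle beside e₆ that rattled across from e₁₀⟧ = {e₇, e₈}.

{e₇, e₈}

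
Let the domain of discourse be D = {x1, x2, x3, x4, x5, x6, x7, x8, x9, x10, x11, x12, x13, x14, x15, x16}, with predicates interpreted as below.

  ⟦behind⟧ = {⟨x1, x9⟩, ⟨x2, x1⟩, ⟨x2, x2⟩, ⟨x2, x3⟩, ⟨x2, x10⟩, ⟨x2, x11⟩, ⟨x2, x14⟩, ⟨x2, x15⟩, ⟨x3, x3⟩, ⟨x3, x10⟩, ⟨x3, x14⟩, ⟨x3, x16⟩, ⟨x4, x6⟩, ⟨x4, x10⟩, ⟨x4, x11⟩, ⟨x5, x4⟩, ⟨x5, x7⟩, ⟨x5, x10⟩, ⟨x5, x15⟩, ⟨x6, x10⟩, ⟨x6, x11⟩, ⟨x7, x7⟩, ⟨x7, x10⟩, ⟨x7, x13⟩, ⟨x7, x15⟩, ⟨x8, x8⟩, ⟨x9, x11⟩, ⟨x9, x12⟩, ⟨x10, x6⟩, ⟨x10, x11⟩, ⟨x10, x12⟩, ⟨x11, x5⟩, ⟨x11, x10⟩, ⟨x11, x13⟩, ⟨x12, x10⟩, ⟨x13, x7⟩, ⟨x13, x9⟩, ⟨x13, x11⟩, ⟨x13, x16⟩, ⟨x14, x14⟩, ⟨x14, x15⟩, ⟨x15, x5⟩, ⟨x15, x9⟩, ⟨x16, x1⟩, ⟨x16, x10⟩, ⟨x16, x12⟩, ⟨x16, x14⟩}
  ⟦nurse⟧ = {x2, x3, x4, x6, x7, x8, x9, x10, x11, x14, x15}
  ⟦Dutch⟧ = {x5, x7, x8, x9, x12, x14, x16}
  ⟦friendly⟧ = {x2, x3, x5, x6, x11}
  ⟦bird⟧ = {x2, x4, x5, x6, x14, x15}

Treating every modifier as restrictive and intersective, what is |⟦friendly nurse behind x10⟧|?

⟦behind x10⟧ = {x : ⟨x, x10⟩ ∈ ⟦behind⟧} = {x2, x3, x4, x5, x6, x7, x11, x12, x16}
⟦nurse⟧ = {x2, x3, x4, x6, x7, x8, x9, x10, x11, x14, x15}
… ∩ ⟦behind x10⟧ = {x2, x3, x4, x6, x7, x8, x9, x10, x11, x14, x15} ∩ {x2, x3, x4, x5, x6, x7, x11, x12, x16} = {x2, x3, x4, x6, x7, x11}
… ∩ ⟦friendly⟧ = {x2, x3, x4, x6, x7, x11} ∩ {x2, x3, x5, x6, x11} = {x2, x3, x6, x11}
⟦friendly nurse behind x10⟧ = {x2, x3, x6, x11}, so the cardinality is 4.

4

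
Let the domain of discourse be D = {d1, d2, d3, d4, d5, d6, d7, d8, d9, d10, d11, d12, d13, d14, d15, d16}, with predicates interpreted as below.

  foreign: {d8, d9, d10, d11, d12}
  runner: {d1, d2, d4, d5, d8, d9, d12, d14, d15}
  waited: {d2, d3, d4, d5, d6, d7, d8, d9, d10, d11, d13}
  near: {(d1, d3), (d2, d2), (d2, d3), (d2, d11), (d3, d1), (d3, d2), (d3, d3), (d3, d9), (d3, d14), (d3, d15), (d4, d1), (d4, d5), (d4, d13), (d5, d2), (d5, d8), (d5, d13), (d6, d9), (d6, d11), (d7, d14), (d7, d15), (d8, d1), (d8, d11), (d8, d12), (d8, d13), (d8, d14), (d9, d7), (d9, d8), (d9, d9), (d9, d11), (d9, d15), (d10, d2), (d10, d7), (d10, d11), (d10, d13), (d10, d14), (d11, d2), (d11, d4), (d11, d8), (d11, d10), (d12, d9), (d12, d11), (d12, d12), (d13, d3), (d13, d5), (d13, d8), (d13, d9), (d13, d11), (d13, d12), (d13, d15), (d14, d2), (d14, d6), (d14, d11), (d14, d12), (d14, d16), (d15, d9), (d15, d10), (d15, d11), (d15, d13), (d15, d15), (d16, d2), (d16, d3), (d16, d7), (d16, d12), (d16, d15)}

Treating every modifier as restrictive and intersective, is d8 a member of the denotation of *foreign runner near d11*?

⟦near d11⟧ = {x : ⟨x, d11⟩ ∈ ⟦near⟧} = {d2, d6, d8, d9, d10, d12, d13, d14, d15}
⟦runner⟧ = {d1, d2, d4, d5, d8, d9, d12, d14, d15}
… ∩ ⟦near d11⟧ = {d1, d2, d4, d5, d8, d9, d12, d14, d15} ∩ {d2, d6, d8, d9, d10, d12, d13, d14, d15} = {d2, d8, d9, d12, d14, d15}
… ∩ ⟦foreign⟧ = {d2, d8, d9, d12, d14, d15} ∩ {d8, d9, d10, d11, d12} = {d8, d9, d12}
⟦foreign runner near d11⟧ = {d8, d9, d12}; d8 ∈ this set.

yes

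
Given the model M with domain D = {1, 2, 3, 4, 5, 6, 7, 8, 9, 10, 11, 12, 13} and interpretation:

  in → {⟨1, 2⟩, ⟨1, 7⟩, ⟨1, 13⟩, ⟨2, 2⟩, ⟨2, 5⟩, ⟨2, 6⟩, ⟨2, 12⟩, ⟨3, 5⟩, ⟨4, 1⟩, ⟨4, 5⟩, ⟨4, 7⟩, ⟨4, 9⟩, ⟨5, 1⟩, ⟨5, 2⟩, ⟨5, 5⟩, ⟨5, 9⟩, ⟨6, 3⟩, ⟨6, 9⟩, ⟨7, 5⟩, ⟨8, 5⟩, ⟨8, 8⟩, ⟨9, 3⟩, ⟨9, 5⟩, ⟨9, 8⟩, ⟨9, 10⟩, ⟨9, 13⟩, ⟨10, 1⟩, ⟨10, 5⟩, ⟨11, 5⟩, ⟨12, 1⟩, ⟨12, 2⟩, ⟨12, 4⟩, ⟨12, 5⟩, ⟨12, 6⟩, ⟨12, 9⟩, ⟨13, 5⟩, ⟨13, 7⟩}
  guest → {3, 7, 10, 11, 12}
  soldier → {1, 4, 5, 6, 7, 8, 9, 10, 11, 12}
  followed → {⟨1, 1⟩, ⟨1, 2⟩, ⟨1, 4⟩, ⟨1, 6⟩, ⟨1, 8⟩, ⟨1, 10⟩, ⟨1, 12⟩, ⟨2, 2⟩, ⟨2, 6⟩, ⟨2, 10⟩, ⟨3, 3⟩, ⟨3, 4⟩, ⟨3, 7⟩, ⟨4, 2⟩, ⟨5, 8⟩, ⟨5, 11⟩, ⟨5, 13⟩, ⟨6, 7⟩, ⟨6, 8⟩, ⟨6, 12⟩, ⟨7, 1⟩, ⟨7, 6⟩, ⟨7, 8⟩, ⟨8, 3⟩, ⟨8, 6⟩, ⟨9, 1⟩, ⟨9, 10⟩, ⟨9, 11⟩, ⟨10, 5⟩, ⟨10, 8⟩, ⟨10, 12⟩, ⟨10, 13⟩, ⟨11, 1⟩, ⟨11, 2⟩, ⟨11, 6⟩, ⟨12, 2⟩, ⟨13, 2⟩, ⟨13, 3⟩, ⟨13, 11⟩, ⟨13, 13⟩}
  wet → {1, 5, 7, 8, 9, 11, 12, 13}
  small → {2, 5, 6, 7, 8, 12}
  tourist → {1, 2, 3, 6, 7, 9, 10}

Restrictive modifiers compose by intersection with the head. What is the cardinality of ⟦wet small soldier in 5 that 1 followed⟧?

⟦in 5⟧ = {x : ⟨x, 5⟩ ∈ ⟦in⟧} = {2, 3, 4, 5, 7, 8, 9, 10, 11, 12, 13}
⟦that 1 followed⟧ = {x : ⟨1, x⟩ ∈ ⟦followed⟧} = {1, 2, 4, 6, 8, 10, 12}
⟦soldier⟧ = {1, 4, 5, 6, 7, 8, 9, 10, 11, 12}
… ∩ ⟦in 5⟧ = {1, 4, 5, 6, 7, 8, 9, 10, 11, 12} ∩ {2, 3, 4, 5, 7, 8, 9, 10, 11, 12, 13} = {4, 5, 7, 8, 9, 10, 11, 12}
… ∩ ⟦that 1 followed⟧ = {4, 5, 7, 8, 9, 10, 11, 12} ∩ {1, 2, 4, 6, 8, 10, 12} = {4, 8, 10, 12}
… ∩ ⟦wet⟧ = {4, 8, 10, 12} ∩ {1, 5, 7, 8, 9, 11, 12, 13} = {8, 12}
… ∩ ⟦small⟧ = {8, 12} ∩ {2, 5, 6, 7, 8, 12} = {8, 12}
⟦wet small soldier in 5 that 1 followed⟧ = {8, 12}, so the cardinality is 2.

2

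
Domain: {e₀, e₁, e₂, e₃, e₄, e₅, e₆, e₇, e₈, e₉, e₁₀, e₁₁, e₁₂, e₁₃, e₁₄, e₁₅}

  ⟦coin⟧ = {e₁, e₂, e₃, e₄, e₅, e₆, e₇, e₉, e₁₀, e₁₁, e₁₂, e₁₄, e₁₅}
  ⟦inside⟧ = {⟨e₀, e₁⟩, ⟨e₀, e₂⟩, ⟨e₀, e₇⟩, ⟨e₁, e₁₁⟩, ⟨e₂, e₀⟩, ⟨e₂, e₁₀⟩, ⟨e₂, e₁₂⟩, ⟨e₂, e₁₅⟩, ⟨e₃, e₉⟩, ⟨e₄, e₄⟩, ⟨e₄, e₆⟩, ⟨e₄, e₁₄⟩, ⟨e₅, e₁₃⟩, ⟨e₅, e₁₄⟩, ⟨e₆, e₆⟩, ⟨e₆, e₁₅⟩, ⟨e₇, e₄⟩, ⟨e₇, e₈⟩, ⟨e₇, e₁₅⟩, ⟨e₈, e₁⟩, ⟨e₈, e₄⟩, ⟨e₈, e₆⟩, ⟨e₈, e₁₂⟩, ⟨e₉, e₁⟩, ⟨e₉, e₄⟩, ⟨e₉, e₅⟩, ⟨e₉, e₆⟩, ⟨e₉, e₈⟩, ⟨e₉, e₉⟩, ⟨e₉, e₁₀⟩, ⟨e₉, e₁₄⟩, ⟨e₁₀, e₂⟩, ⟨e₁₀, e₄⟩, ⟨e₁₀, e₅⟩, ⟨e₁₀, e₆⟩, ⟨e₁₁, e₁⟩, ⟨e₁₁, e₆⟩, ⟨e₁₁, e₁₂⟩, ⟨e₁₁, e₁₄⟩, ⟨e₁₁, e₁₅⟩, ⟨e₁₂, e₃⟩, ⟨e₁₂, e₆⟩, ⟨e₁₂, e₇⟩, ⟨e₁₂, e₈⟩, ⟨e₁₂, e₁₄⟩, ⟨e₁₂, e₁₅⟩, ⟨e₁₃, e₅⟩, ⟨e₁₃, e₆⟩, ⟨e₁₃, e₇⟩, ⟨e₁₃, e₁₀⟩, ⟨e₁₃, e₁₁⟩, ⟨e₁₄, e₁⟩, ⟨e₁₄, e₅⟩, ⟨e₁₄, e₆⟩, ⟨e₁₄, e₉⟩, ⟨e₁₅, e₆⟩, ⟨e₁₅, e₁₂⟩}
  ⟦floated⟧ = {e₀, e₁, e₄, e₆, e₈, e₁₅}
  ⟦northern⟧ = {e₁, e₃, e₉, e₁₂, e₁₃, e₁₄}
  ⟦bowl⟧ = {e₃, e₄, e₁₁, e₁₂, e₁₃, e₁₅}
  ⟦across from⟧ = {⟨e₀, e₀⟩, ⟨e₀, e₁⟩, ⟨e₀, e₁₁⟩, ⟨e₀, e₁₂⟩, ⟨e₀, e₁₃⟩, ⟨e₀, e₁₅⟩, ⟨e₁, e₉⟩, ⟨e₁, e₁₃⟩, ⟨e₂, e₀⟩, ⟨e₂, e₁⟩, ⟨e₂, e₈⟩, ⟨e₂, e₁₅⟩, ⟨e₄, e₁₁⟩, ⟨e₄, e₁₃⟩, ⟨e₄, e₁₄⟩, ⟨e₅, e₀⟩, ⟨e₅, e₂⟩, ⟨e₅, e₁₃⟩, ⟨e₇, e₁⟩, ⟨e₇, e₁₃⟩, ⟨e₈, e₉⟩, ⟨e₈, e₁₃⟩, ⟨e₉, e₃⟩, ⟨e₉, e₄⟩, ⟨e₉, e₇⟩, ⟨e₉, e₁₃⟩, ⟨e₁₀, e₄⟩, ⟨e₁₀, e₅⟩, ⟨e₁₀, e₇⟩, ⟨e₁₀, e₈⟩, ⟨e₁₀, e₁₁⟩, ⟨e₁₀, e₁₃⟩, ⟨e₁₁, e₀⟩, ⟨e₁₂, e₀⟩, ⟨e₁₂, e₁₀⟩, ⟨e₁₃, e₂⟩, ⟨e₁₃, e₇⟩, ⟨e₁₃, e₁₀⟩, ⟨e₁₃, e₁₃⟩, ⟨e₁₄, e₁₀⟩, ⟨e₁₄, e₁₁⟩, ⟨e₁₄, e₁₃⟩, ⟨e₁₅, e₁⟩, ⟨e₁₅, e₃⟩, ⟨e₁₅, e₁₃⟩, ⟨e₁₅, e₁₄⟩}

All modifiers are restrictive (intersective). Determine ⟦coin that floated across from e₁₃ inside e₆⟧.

{e₄, e₁₅}

⟦that floated⟧ = ⟦floated⟧ = {e₀, e₁, e₄, e₆, e₈, e₁₅}
⟦across from e₁₃⟧ = {x : ⟨x, e₁₃⟩ ∈ ⟦across from⟧} = {e₀, e₁, e₄, e₅, e₇, e₈, e₉, e₁₀, e₁₃, e₁₄, e₁₅}
⟦inside e₆⟧ = {x : ⟨x, e₆⟩ ∈ ⟦inside⟧} = {e₄, e₆, e₈, e₉, e₁₀, e₁₁, e₁₂, e₁₃, e₁₄, e₁₅}
⟦coin⟧ = {e₁, e₂, e₃, e₄, e₅, e₆, e₇, e₉, e₁₀, e₁₁, e₁₂, e₁₄, e₁₅}
… ∩ ⟦that floated⟧ = {e₁, e₂, e₃, e₄, e₅, e₆, e₇, e₉, e₁₀, e₁₁, e₁₂, e₁₄, e₁₅} ∩ {e₀, e₁, e₄, e₆, e₈, e₁₅} = {e₁, e₄, e₆, e₁₅}
… ∩ ⟦across from e₁₃⟧ = {e₁, e₄, e₆, e₁₅} ∩ {e₀, e₁, e₄, e₅, e₇, e₈, e₉, e₁₀, e₁₃, e₁₄, e₁₅} = {e₁, e₄, e₁₅}
… ∩ ⟦inside e₆⟧ = {e₁, e₄, e₁₅} ∩ {e₄, e₆, e₈, e₉, e₁₀, e₁₁, e₁₂, e₁₃, e₁₄, e₁₅} = {e₄, e₁₅}
So ⟦coin that floated across from e₁₃ inside e₆⟧ = {e₄, e₁₅}.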